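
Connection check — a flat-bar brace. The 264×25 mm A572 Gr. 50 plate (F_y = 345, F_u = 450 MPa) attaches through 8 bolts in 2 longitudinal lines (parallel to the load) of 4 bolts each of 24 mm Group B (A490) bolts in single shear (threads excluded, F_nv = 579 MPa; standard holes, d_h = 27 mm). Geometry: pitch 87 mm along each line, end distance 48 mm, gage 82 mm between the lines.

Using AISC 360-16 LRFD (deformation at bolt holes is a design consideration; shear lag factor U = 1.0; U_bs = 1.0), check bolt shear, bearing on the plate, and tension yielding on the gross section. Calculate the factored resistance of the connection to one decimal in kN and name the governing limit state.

1571.6 kN (bolt shear governs)

Bolt shear: A_b = π(24)²/4 = 452.39 mm². φR_n = 0.75 × 579 × 452.39 × 8 × 1 = 1571.6 kN.
Bearing (25 mm plate, F_u = 450 MPa): end bolts L_c = 48 − 27/2 = 34.5, R_n = min(1.2×34.5×25×450, 2.4×24×25×450) = 465.75 kN/bolt; interior L_c = 87 − 27 = 60, R_n = 648 kN/bolt. φR_n = 0.75 × (2×465.75 + 6×648) = 3614.6 kN.
Tension yield (gross): A_g = 264×25 = 6600 mm². φR_n = 0.90 × 345 × 6600 = 2049.3 kN.
Governing: min(1571.6, 3614.6, 2049.3) = 1571.6 kN → bolt shear.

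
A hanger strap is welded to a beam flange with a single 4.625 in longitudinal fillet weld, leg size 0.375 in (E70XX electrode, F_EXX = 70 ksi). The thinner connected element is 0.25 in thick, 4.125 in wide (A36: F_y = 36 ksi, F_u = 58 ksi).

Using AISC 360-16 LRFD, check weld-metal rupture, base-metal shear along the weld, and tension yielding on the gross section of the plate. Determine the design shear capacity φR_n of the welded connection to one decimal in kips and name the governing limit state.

25.0 kips (base-metal shear governs)

Weld metal: throat = 0.707×0.375 = 0.26513 in, L = 4.625 in. φR_n = 0.75 × 0.6 × 70 × 0.26513 × 4.625 = 38.6 kips.
Base metal shear (0.25 in plate): yield φR_n = 1.0×0.6×36×0.25×4.625 = 25.0 kips; rupture φR_n = 0.75×0.6×58×0.25×4.625 = 30.2 kips; take 25.0 kips (yield).
Tension yield (gross): A_g = 4.125×0.25 = 1.0313 in². φR_n = 0.90 × 36 × 1.0313 = 33.4 kips.
Governing: min(38.6, 25.0, 33.4) = 25.0 kips → base-metal shear.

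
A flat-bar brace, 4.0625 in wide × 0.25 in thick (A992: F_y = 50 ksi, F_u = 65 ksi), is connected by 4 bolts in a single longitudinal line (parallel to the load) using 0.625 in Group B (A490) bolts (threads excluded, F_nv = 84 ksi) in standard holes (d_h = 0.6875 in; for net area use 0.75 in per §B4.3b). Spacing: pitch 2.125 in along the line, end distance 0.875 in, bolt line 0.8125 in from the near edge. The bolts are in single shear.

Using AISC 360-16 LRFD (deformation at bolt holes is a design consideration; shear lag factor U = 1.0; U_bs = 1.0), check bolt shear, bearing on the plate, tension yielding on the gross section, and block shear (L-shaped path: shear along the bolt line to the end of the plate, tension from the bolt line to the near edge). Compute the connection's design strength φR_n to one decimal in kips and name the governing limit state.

Bolt shear: A_b = π(0.625)²/4 = 0.3068 in². φR_n = 0.75 × 84 × 0.3068 × 4 × 1 = 77.3 kips.
Bearing (0.25 in plate, F_u = 65 ksi): end bolts L_c = 0.875 − 0.6875/2 = 0.53125, R_n = min(1.2×0.53125×0.25×65, 2.4×0.625×0.25×65) = 10.359 kips/bolt; interior L_c = 2.125 − 0.6875 = 1.4375, R_n = 24.375 kips/bolt. φR_n = 0.75 × (1×10.359 + 3×24.375) = 62.6 kips.
Tension yield (gross): A_g = 4.0625×0.25 = 1.0156 in². φR_n = 0.90 × 50 × 1.0156 = 45.7 kips.
Block shear: shear path 1×[0.875+3×2.125] = 1×7.25 in, A_gv = 1.8125, A_nv = 1×(7.25 − 3.5×0.75)×0.25 = 1.1563 in²; tension to near edge: (0.8125 − 0.5×0.75)×0.25 = 0.10938 in². R_n = min(0.6×65×1.1563, 0.6×50×1.8125) + 1.0×65×0.10938 = min(45.096, 54.375) + 7.1097 = 52.206 kips. φR_n = 0.75 × 52.206 = 39.2 kips.
Governing: min(77.3, 62.6, 45.7, 39.2) = 39.2 kips → block shear.

39.2 kips (block shear governs)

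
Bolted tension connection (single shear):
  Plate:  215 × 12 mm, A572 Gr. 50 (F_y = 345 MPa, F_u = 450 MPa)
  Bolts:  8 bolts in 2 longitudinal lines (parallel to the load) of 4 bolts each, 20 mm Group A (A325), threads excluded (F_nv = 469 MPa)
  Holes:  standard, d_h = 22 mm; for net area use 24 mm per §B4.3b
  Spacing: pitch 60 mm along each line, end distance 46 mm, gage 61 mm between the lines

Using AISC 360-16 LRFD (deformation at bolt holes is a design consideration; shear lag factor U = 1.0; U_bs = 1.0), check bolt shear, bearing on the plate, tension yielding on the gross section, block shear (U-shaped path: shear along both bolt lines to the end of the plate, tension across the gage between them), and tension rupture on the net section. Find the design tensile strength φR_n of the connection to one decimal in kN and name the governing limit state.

676.4 kN (net-section rupture governs)

Bolt shear: A_b = π(20)²/4 = 314.16 mm². φR_n = 0.75 × 469 × 314.16 × 8 × 1 = 884.0 kN.
Bearing (12 mm plate, F_u = 450 MPa): end bolts L_c = 46 − 22/2 = 35, R_n = min(1.2×35×12×450, 2.4×20×12×450) = 226.8 kN/bolt; interior L_c = 60 − 22 = 38, R_n = 246.24 kN/bolt. φR_n = 0.75 × (2×226.8 + 6×246.24) = 1448.3 kN.
Tension yield (gross): A_g = 215×12 = 2580 mm². φR_n = 0.90 × 345 × 2580 = 801.1 kN.
Block shear: shear path 2×[46+3×60] = 2×226 mm, A_gv = 5424, A_nv = 2×(226 − 3.5×24)×12 = 3408 mm²; tension across gage: (61 − 1×24)×12 = 444 mm². R_n = min(0.6×450×3408, 0.6×345×5424) + 1.0×450×444 = min(920.16, 1122.8) + 199.8 = 1120 kN. φR_n = 0.75 × 1120 = 840.0 kN.
Tension rupture (net): A_n = (215 − 2×24)×12 = 2004 mm² (U = 1.0, A_e = A_n). φR_n = 0.75 × 450 × 2004 = 676.4 kN.
Governing: min(884.0, 1448.3, 801.1, 840.0, 676.4) = 676.4 kN → net-section rupture.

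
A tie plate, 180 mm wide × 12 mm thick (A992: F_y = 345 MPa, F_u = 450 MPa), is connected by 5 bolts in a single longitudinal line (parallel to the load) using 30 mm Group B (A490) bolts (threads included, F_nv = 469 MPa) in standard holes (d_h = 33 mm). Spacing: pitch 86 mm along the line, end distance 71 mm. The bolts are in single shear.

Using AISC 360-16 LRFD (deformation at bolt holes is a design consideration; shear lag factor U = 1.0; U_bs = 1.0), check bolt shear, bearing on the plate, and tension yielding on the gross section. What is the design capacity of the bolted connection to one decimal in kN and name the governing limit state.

670.7 kN (gross-section yield governs)

Bolt shear: A_b = π(30)²/4 = 706.86 mm². φR_n = 0.75 × 469 × 706.86 × 5 × 1 = 1243.2 kN.
Bearing (12 mm plate, F_u = 450 MPa): end bolts L_c = 71 − 33/2 = 54.5, R_n = min(1.2×54.5×12×450, 2.4×30×12×450) = 353.16 kN/bolt; interior L_c = 86 − 33 = 53, R_n = 343.44 kN/bolt. φR_n = 0.75 × (1×353.16 + 4×343.44) = 1295.2 kN.
Tension yield (gross): A_g = 180×12 = 2160 mm². φR_n = 0.90 × 345 × 2160 = 670.7 kN.
Governing: min(1243.2, 1295.2, 670.7) = 670.7 kN → gross-section yield.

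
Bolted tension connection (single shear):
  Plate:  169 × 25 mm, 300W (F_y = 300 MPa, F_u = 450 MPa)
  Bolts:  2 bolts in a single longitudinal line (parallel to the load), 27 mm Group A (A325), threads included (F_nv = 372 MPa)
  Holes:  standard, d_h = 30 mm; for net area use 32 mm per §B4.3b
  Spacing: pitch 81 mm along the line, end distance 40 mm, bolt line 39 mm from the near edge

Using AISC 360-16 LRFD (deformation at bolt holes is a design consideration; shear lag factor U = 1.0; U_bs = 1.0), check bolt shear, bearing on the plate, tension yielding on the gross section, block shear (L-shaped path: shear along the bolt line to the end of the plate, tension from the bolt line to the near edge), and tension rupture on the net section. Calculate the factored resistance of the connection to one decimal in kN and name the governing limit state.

Bolt shear: A_b = π(27)²/4 = 572.56 mm². φR_n = 0.75 × 372 × 572.56 × 2 × 1 = 319.5 kN.
Bearing (25 mm plate, F_u = 450 MPa): end bolts L_c = 40 − 30/2 = 25, R_n = min(1.2×25×25×450, 2.4×27×25×450) = 337.5 kN/bolt; interior L_c = 81 − 30 = 51, R_n = 688.5 kN/bolt. φR_n = 0.75 × (1×337.5 + 1×688.5) = 769.5 kN.
Tension yield (gross): A_g = 169×25 = 4225 mm². φR_n = 0.90 × 300 × 4225 = 1140.8 kN.
Block shear: shear path 1×[40+1×81] = 1×121 mm, A_gv = 3025, A_nv = 1×(121 − 1.5×32)×25 = 1825 mm²; tension to near edge: (39 − 0.5×32)×25 = 575 mm². R_n = min(0.6×450×1825, 0.6×300×3025) + 1.0×450×575 = min(492.75, 544.5) + 258.75 = 751.5 kN. φR_n = 0.75 × 751.5 = 563.6 kN.
Tension rupture (net): A_n = (169 − 1×32)×25 = 3425 mm² (U = 1.0, A_e = A_n). φR_n = 0.75 × 450 × 3425 = 1155.9 kN.
Governing: min(319.5, 769.5, 1140.8, 563.6, 1155.9) = 319.5 kN → bolt shear.

319.5 kN (bolt shear governs)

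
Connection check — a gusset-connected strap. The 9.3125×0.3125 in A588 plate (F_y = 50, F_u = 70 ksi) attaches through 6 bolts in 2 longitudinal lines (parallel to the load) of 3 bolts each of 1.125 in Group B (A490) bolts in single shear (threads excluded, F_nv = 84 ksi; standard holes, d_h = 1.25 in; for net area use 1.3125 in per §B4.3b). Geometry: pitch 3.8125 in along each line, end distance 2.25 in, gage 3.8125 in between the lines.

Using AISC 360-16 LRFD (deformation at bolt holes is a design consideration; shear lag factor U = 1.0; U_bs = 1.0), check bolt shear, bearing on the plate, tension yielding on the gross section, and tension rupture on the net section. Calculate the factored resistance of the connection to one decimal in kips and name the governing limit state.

109.7 kips (net-section rupture governs)

Bolt shear: A_b = π(1.125)²/4 = 0.99402 in². φR_n = 0.75 × 84 × 0.99402 × 6 × 1 = 375.7 kips.
Bearing (0.3125 in plate, F_u = 70 ksi): end bolts L_c = 2.25 − 1.25/2 = 1.625, R_n = min(1.2×1.625×0.3125×70, 2.4×1.125×0.3125×70) = 42.656 kips/bolt; interior L_c = 3.8125 − 1.25 = 2.5625, R_n = 59.063 kips/bolt. φR_n = 0.75 × (2×42.656 + 4×59.063) = 241.2 kips.
Tension yield (gross): A_g = 9.3125×0.3125 = 2.9102 in². φR_n = 0.90 × 50 × 2.9102 = 131.0 kips.
Tension rupture (net): A_n = (9.3125 − 2×1.3125)×0.3125 = 2.0898 in² (U = 1.0, A_e = A_n). φR_n = 0.75 × 70 × 2.0898 = 109.7 kips.
Governing: min(375.7, 241.2, 131.0, 109.7) = 109.7 kips → net-section rupture.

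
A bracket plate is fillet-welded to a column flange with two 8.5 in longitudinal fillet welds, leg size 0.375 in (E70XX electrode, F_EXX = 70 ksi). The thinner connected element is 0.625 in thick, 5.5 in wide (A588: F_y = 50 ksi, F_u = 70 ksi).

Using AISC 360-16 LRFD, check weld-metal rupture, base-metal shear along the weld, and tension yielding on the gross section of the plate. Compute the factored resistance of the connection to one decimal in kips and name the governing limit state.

Weld metal: throat = 0.707×0.375 = 0.26513 in, L = 2×8.5 = 17 in. φR_n = 0.75 × 0.6 × 70 × 0.26513 × 17 = 142.0 kips.
Base metal shear (0.625 in plate): yield φR_n = 1.0×0.6×50×0.625×17 = 318.8 kips; rupture φR_n = 0.75×0.6×70×0.625×17 = 334.7 kips; take 318.8 kips (yield).
Tension yield (gross): A_g = 5.5×0.625 = 3.4375 in². φR_n = 0.90 × 50 × 3.4375 = 154.7 kips.
Governing: min(142.0, 318.8, 154.7) = 142.0 kips → weld metal.

142.0 kips (weld metal governs)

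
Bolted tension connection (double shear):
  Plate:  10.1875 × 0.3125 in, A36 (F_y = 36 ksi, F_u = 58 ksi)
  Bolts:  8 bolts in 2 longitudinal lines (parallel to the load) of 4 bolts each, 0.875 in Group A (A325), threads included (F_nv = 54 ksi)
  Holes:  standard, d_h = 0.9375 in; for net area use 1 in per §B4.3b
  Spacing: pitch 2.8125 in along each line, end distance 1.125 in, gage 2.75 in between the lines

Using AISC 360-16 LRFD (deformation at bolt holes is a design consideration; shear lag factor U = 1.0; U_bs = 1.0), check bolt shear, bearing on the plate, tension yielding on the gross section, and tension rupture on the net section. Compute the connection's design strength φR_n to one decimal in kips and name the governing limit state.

103.1 kips (gross-section yield governs)

Bolt shear: A_b = π(0.875)²/4 = 0.60132 in². φR_n = 0.75 × 54 × 0.60132 × 8 × 2 = 389.7 kips.
Bearing (0.3125 in plate, F_u = 58 ksi): end bolts L_c = 1.125 − 0.9375/2 = 0.65625, R_n = min(1.2×0.65625×0.3125×58, 2.4×0.875×0.3125×58) = 14.273 kips/bolt; interior L_c = 2.8125 − 0.9375 = 1.875, R_n = 38.063 kips/bolt. φR_n = 0.75 × (2×14.273 + 6×38.063) = 192.7 kips.
Tension yield (gross): A_g = 10.1875×0.3125 = 3.1836 in². φR_n = 0.90 × 36 × 3.1836 = 103.1 kips.
Tension rupture (net): A_n = (10.1875 − 2×1)×0.3125 = 2.5586 in² (U = 1.0, A_e = A_n). φR_n = 0.75 × 58 × 2.5586 = 111.3 kips.
Governing: min(389.7, 192.7, 103.1, 111.3) = 103.1 kips → gross-section yield.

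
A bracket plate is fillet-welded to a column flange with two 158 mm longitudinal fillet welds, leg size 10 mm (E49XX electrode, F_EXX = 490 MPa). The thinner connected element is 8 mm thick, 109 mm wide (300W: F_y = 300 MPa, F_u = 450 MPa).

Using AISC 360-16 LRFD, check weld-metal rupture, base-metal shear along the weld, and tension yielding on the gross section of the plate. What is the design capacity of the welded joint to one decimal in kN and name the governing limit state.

235.4 kN (gross-section yield governs)

Weld metal: throat = 0.707×10 = 7.07 mm, L = 2×158 = 316 mm. φR_n = 0.75 × 0.6 × 490 × 7.07 × 316 = 492.6 kN.
Base metal shear (8 mm plate): yield φR_n = 1.0×0.6×300×8×316 = 455.0 kN; rupture φR_n = 0.75×0.6×450×8×316 = 511.9 kN; take 455.0 kN (yield).
Tension yield (gross): A_g = 109×8 = 872 mm². φR_n = 0.90 × 300 × 872 = 235.4 kN.
Governing: min(492.6, 455.0, 235.4) = 235.4 kN → gross-section yield.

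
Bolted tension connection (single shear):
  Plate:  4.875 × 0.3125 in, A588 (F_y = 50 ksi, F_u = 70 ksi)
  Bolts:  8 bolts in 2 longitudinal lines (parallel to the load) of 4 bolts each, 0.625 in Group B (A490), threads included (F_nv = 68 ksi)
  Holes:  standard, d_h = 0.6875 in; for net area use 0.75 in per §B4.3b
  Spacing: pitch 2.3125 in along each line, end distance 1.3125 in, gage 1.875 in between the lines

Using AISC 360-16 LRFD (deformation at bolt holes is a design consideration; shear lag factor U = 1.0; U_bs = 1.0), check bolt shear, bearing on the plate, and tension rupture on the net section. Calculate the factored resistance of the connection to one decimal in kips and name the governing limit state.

Bolt shear: A_b = π(0.625)²/4 = 0.3068 in². φR_n = 0.75 × 68 × 0.3068 × 8 × 1 = 125.2 kips.
Bearing (0.3125 in plate, F_u = 70 ksi): end bolts L_c = 1.3125 − 0.6875/2 = 0.96875, R_n = min(1.2×0.96875×0.3125×70, 2.4×0.625×0.3125×70) = 25.43 kips/bolt; interior L_c = 2.3125 − 0.6875 = 1.625, R_n = 32.813 kips/bolt. φR_n = 0.75 × (2×25.43 + 6×32.813) = 185.8 kips.
Tension rupture (net): A_n = (4.875 − 2×0.75)×0.3125 = 1.0547 in² (U = 1.0, A_e = A_n). φR_n = 0.75 × 70 × 1.0547 = 55.4 kips.
Governing: min(125.2, 185.8, 55.4) = 55.4 kips → net-section rupture.

55.4 kips (net-section rupture governs)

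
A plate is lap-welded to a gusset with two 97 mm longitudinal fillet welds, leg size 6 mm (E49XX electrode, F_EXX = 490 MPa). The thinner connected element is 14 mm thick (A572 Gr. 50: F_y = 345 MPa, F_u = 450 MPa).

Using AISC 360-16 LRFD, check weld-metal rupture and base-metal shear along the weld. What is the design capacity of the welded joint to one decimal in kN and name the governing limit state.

181.5 kN (weld metal governs)

Weld metal: throat = 0.707×6 = 4.242 mm, L = 2×97 = 194 mm. φR_n = 0.75 × 0.6 × 490 × 4.242 × 194 = 181.5 kN.
Base metal shear (14 mm plate): yield φR_n = 1.0×0.6×345×14×194 = 562.2 kN; rupture φR_n = 0.75×0.6×450×14×194 = 550.0 kN; take 550.0 kN (rupture).
Governing: min(181.5, 550.0) = 181.5 kN → weld metal.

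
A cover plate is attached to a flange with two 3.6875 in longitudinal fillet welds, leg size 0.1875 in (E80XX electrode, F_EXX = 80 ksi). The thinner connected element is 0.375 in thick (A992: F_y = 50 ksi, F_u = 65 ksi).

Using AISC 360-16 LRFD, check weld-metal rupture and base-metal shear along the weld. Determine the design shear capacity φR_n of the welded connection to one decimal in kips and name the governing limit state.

Weld metal: throat = 0.707×0.1875 = 0.13256 in, L = 2×3.6875 = 7.375 in. φR_n = 0.75 × 0.6 × 80 × 0.13256 × 7.375 = 35.2 kips.
Base metal shear (0.375 in plate): yield φR_n = 1.0×0.6×50×0.375×7.375 = 83.0 kips; rupture φR_n = 0.75×0.6×65×0.375×7.375 = 80.9 kips; take 80.9 kips (rupture).
Governing: min(35.2, 80.9) = 35.2 kips → weld metal.

35.2 kips (weld metal governs)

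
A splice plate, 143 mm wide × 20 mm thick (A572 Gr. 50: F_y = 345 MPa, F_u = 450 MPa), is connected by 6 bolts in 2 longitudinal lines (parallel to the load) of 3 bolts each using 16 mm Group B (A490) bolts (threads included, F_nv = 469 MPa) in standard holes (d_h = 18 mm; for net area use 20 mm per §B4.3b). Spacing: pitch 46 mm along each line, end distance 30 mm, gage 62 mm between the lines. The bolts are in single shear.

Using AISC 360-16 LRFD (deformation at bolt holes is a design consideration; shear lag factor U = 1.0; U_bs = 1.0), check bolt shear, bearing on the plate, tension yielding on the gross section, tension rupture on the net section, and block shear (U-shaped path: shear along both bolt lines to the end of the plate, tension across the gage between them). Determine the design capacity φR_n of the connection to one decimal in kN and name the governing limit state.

424.3 kN (bolt shear governs)

Bolt shear: A_b = π(16)²/4 = 201.06 mm². φR_n = 0.75 × 469 × 201.06 × 6 × 1 = 424.3 kN.
Bearing (20 mm plate, F_u = 450 MPa): end bolts L_c = 30 − 18/2 = 21, R_n = min(1.2×21×20×450, 2.4×16×20×450) = 226.8 kN/bolt; interior L_c = 46 − 18 = 28, R_n = 302.4 kN/bolt. φR_n = 0.75 × (2×226.8 + 4×302.4) = 1247.4 kN.
Tension yield (gross): A_g = 143×20 = 2860 mm². φR_n = 0.90 × 345 × 2860 = 888.0 kN.
Tension rupture (net): A_n = (143 − 2×20)×20 = 2060 mm² (U = 1.0, A_e = A_n). φR_n = 0.75 × 450 × 2060 = 695.3 kN.
Block shear: shear path 2×[30+2×46] = 2×122 mm, A_gv = 4880, A_nv = 2×(122 − 2.5×20)×20 = 2880 mm²; tension across gage: (62 − 1×20)×20 = 840 mm². R_n = min(0.6×450×2880, 0.6×345×4880) + 1.0×450×840 = min(777.6, 1010.2) + 378 = 1155.6 kN. φR_n = 0.75 × 1155.6 = 866.7 kN.
Governing: min(424.3, 1247.4, 888.0, 695.3, 866.7) = 424.3 kN → bolt shear.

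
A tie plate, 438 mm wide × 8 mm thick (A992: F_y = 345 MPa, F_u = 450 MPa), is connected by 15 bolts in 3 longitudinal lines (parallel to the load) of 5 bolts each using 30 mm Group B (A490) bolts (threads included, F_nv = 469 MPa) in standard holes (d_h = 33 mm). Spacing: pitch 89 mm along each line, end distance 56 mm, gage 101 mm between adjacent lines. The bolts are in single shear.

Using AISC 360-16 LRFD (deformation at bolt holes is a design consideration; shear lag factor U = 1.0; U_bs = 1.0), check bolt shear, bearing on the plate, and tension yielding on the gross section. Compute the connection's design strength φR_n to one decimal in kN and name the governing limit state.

Bolt shear: A_b = π(30)²/4 = 706.86 mm². φR_n = 0.75 × 469 × 706.86 × 15 × 1 = 3729.6 kN.
Bearing (8 mm plate, F_u = 450 MPa): end bolts L_c = 56 − 33/2 = 39.5, R_n = min(1.2×39.5×8×450, 2.4×30×8×450) = 170.64 kN/bolt; interior L_c = 89 − 33 = 56, R_n = 241.92 kN/bolt. φR_n = 0.75 × (3×170.64 + 12×241.92) = 2561.2 kN.
Tension yield (gross): A_g = 438×8 = 3504 mm². φR_n = 0.90 × 345 × 3504 = 1088.0 kN.
Governing: min(3729.6, 2561.2, 1088.0) = 1088.0 kN → gross-section yield.

1088.0 kN (gross-section yield governs)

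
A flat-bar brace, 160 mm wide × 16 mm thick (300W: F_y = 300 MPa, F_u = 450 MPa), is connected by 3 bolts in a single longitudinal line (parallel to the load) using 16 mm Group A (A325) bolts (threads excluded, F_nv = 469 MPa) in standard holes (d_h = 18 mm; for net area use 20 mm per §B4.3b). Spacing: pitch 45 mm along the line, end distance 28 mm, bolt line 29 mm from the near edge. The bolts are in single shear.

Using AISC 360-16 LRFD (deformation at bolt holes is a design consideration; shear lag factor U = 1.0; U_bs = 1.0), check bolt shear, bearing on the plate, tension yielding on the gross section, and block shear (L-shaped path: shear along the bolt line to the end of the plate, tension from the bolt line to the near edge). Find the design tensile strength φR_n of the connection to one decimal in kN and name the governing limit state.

212.2 kN (bolt shear governs)

Bolt shear: A_b = π(16)²/4 = 201.06 mm². φR_n = 0.75 × 469 × 201.06 × 3 × 1 = 212.2 kN.
Bearing (16 mm plate, F_u = 450 MPa): end bolts L_c = 28 − 18/2 = 19, R_n = min(1.2×19×16×450, 2.4×16×16×450) = 164.16 kN/bolt; interior L_c = 45 − 18 = 27, R_n = 233.28 kN/bolt. φR_n = 0.75 × (1×164.16 + 2×233.28) = 473.0 kN.
Tension yield (gross): A_g = 160×16 = 2560 mm². φR_n = 0.90 × 300 × 2560 = 691.2 kN.
Block shear: shear path 1×[28+2×45] = 1×118 mm, A_gv = 1888, A_nv = 1×(118 − 2.5×20)×16 = 1088 mm²; tension to near edge: (29 − 0.5×20)×16 = 304 mm². R_n = min(0.6×450×1088, 0.6×300×1888) + 1.0×450×304 = min(293.76, 339.84) + 136.8 = 430.56 kN. φR_n = 0.75 × 430.56 = 322.9 kN.
Governing: min(212.2, 473.0, 691.2, 322.9) = 212.2 kN → bolt shear.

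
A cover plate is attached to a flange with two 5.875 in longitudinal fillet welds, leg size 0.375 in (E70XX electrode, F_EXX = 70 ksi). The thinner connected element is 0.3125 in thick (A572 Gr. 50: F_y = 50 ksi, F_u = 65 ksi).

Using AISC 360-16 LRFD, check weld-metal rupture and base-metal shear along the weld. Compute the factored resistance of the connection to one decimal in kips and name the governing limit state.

Weld metal: throat = 0.707×0.375 = 0.26513 in, L = 2×5.875 = 11.75 in. φR_n = 0.75 × 0.6 × 70 × 0.26513 × 11.75 = 98.1 kips.
Base metal shear (0.3125 in plate): yield φR_n = 1.0×0.6×50×0.3125×11.75 = 110.2 kips; rupture φR_n = 0.75×0.6×65×0.3125×11.75 = 107.4 kips; take 107.4 kips (rupture).
Governing: min(98.1, 107.4) = 98.1 kips → weld metal.

98.1 kips (weld metal governs)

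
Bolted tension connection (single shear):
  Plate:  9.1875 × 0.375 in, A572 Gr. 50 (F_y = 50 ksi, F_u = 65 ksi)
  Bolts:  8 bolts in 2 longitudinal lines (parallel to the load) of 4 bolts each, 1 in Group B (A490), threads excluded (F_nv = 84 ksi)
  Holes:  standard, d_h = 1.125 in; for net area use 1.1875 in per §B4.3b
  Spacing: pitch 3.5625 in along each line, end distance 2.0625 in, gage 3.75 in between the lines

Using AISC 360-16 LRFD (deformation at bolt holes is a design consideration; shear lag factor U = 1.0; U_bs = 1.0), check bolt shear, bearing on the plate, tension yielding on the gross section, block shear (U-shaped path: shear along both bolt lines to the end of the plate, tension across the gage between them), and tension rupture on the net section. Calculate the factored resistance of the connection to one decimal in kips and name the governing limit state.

Bolt shear: A_b = π(1)²/4 = 0.7854 in². φR_n = 0.75 × 84 × 0.7854 × 8 × 1 = 395.8 kips.
Bearing (0.375 in plate, F_u = 65 ksi): end bolts L_c = 2.0625 − 1.125/2 = 1.5, R_n = min(1.2×1.5×0.375×65, 2.4×1×0.375×65) = 43.875 kips/bolt; interior L_c = 3.5625 − 1.125 = 2.4375, R_n = 58.5 kips/bolt. φR_n = 0.75 × (2×43.875 + 6×58.5) = 329.1 kips.
Tension yield (gross): A_g = 9.1875×0.375 = 3.4453 in². φR_n = 0.90 × 50 × 3.4453 = 155.0 kips.
Block shear: shear path 2×[2.0625+3×3.5625] = 2×12.75 in, A_gv = 9.5625, A_nv = 2×(12.75 − 3.5×1.1875)×0.375 = 6.4453 in²; tension across gage: (3.75 − 1×1.1875)×0.375 = 0.96094 in². R_n = min(0.6×65×6.4453, 0.6×50×9.5625) + 1.0×65×0.96094 = min(251.37, 286.88) + 62.461 = 313.83 kips. φR_n = 0.75 × 313.83 = 235.4 kips.
Tension rupture (net): A_n = (9.1875 − 2×1.1875)×0.375 = 2.5547 in² (U = 1.0, A_e = A_n). φR_n = 0.75 × 65 × 2.5547 = 124.5 kips.
Governing: min(395.8, 329.1, 155.0, 235.4, 124.5) = 124.5 kips → net-section rupture.

124.5 kips (net-section rupture governs)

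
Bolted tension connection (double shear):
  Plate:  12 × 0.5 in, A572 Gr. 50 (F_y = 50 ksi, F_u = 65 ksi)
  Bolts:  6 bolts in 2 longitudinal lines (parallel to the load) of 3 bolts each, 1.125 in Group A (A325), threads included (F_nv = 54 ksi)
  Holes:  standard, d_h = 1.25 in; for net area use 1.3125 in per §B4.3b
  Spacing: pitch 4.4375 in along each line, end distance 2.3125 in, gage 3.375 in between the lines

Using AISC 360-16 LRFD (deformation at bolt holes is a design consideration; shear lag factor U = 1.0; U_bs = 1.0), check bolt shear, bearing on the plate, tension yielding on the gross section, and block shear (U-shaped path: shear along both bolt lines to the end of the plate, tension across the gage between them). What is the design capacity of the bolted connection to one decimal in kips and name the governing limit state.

270.0 kips (gross-section yield governs)

Bolt shear: A_b = π(1.125)²/4 = 0.99402 in². φR_n = 0.75 × 54 × 0.99402 × 6 × 2 = 483.1 kips.
Bearing (0.5 in plate, F_u = 65 ksi): end bolts L_c = 2.3125 − 1.25/2 = 1.6875, R_n = min(1.2×1.6875×0.5×65, 2.4×1.125×0.5×65) = 65.813 kips/bolt; interior L_c = 4.4375 − 1.25 = 3.1875, R_n = 87.75 kips/bolt. φR_n = 0.75 × (2×65.813 + 4×87.75) = 362.0 kips.
Tension yield (gross): A_g = 12×0.5 = 6 in². φR_n = 0.90 × 50 × 6 = 270.0 kips.
Block shear: shear path 2×[2.3125+2×4.4375] = 2×11.1875 in, A_gv = 11.188, A_nv = 2×(11.1875 − 2.5×1.3125)×0.5 = 7.9063 in²; tension across gage: (3.375 − 1×1.3125)×0.5 = 1.0313 in². R_n = min(0.6×65×7.9063, 0.6×50×11.188) + 1.0×65×1.0313 = min(308.35, 335.64) + 67.035 = 375.39 kips. φR_n = 0.75 × 375.39 = 281.5 kips.
Governing: min(483.1, 362.0, 270.0, 281.5) = 270.0 kips → gross-section yield.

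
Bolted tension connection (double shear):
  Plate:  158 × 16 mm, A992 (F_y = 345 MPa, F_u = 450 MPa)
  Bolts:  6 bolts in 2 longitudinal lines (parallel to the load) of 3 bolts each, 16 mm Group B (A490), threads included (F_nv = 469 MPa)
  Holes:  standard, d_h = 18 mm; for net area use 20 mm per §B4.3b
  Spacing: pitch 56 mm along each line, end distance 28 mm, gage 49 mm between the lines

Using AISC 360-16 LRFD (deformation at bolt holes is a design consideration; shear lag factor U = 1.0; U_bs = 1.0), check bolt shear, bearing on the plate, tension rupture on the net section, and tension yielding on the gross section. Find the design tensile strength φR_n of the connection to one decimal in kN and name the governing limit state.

637.2 kN (net-section rupture governs)

Bolt shear: A_b = π(16)²/4 = 201.06 mm². φR_n = 0.75 × 469 × 201.06 × 6 × 2 = 848.7 kN.
Bearing (16 mm plate, F_u = 450 MPa): end bolts L_c = 28 − 18/2 = 19, R_n = min(1.2×19×16×450, 2.4×16×16×450) = 164.16 kN/bolt; interior L_c = 56 − 18 = 38, R_n = 276.48 kN/bolt. φR_n = 0.75 × (2×164.16 + 4×276.48) = 1075.7 kN.
Tension rupture (net): A_n = (158 − 2×20)×16 = 1888 mm² (U = 1.0, A_e = A_n). φR_n = 0.75 × 450 × 1888 = 637.2 kN.
Tension yield (gross): A_g = 158×16 = 2528 mm². φR_n = 0.90 × 345 × 2528 = 784.9 kN.
Governing: min(848.7, 1075.7, 637.2, 784.9) = 637.2 kN → net-section rupture.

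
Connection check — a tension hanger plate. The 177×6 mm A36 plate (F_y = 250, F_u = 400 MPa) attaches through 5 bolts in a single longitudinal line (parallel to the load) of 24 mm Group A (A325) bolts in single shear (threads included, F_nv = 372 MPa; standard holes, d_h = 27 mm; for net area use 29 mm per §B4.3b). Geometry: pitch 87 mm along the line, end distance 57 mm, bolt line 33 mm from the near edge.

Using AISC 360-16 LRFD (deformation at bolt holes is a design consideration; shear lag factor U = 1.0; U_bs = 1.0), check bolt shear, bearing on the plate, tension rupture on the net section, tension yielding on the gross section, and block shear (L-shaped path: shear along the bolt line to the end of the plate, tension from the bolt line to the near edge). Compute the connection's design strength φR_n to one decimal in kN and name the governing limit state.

239.0 kN (gross-section yield governs)

Bolt shear: A_b = π(24)²/4 = 452.39 mm². φR_n = 0.75 × 372 × 452.39 × 5 × 1 = 631.1 kN.
Bearing (6 mm plate, F_u = 400 MPa): end bolts L_c = 57 − 27/2 = 43.5, R_n = min(1.2×43.5×6×400, 2.4×24×6×400) = 125.28 kN/bolt; interior L_c = 87 − 27 = 60, R_n = 138.24 kN/bolt. φR_n = 0.75 × (1×125.28 + 4×138.24) = 508.7 kN.
Tension rupture (net): A_n = (177 − 1×29)×6 = 888 mm² (U = 1.0, A_e = A_n). φR_n = 0.75 × 400 × 888 = 266.4 kN.
Tension yield (gross): A_g = 177×6 = 1062 mm². φR_n = 0.90 × 250 × 1062 = 239.0 kN.
Block shear: shear path 1×[57+4×87] = 1×405 mm, A_gv = 2430, A_nv = 1×(405 − 4.5×29)×6 = 1647 mm²; tension to near edge: (33 − 0.5×29)×6 = 111 mm². R_n = min(0.6×400×1647, 0.6×250×2430) + 1.0×400×111 = min(395.28, 364.5) + 44.4 = 408.9 kN. φR_n = 0.75 × 408.9 = 306.7 kN.
Governing: min(631.1, 508.7, 266.4, 239.0, 306.7) = 239.0 kN → gross-section yield.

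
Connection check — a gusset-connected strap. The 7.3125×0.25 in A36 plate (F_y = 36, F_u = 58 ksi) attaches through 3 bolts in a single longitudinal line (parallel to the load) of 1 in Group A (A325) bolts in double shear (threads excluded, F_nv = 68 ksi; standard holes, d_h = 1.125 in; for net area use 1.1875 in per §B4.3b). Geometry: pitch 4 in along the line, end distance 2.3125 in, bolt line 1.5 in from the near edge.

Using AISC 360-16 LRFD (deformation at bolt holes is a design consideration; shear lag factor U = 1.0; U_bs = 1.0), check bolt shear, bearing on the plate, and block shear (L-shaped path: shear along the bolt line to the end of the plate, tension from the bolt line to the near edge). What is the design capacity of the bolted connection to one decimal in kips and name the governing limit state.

51.6 kips (block shear governs)

Bolt shear: A_b = π(1)²/4 = 0.7854 in². φR_n = 0.75 × 68 × 0.7854 × 3 × 2 = 240.3 kips.
Bearing (0.25 in plate, F_u = 58 ksi): end bolts L_c = 2.3125 − 1.125/2 = 1.75, R_n = min(1.2×1.75×0.25×58, 2.4×1×0.25×58) = 30.45 kips/bolt; interior L_c = 4 − 1.125 = 2.875, R_n = 34.8 kips/bolt. φR_n = 0.75 × (1×30.45 + 2×34.8) = 75.0 kips.
Block shear: shear path 1×[2.3125+2×4] = 1×10.3125 in, A_gv = 2.5781, A_nv = 1×(10.3125 − 2.5×1.1875)×0.25 = 1.8359 in²; tension to near edge: (1.5 − 0.5×1.1875)×0.25 = 0.22656 in². R_n = min(0.6×58×1.8359, 0.6×36×2.5781) + 1.0×58×0.22656 = min(63.889, 55.687) + 13.14 = 68.827 kips. φR_n = 0.75 × 68.827 = 51.6 kips.
Governing: min(240.3, 75.0, 51.6) = 51.6 kips → block shear.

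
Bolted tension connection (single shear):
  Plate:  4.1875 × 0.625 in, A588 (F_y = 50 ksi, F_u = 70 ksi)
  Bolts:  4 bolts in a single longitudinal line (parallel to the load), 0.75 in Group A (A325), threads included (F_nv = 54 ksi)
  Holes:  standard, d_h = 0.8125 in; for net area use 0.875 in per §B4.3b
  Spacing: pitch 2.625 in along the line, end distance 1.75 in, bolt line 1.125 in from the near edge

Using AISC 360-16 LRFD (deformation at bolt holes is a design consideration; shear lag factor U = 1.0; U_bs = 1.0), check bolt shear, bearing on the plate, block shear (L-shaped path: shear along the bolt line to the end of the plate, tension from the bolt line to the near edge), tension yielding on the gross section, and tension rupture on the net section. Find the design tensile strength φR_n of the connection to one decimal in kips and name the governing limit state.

71.6 kips (bolt shear governs)

Bolt shear: A_b = π(0.75)²/4 = 0.44179 in². φR_n = 0.75 × 54 × 0.44179 × 4 × 1 = 71.6 kips.
Bearing (0.625 in plate, F_u = 70 ksi): end bolts L_c = 1.75 − 0.8125/2 = 1.34375, R_n = min(1.2×1.34375×0.625×70, 2.4×0.75×0.625×70) = 70.547 kips/bolt; interior L_c = 2.625 − 0.8125 = 1.8125, R_n = 78.75 kips/bolt. φR_n = 0.75 × (1×70.547 + 3×78.75) = 230.1 kips.
Block shear: shear path 1×[1.75+3×2.625] = 1×9.625 in, A_gv = 6.0156, A_nv = 1×(9.625 − 3.5×0.875)×0.625 = 4.1016 in²; tension to near edge: (1.125 − 0.5×0.875)×0.625 = 0.42969 in². R_n = min(0.6×70×4.1016, 0.6×50×6.0156) + 1.0×70×0.42969 = min(172.27, 180.47) + 30.078 = 202.35 kips. φR_n = 0.75 × 202.35 = 151.8 kips.
Tension yield (gross): A_g = 4.1875×0.625 = 2.6172 in². φR_n = 0.90 × 50 × 2.6172 = 117.8 kips.
Tension rupture (net): A_n = (4.1875 − 1×0.875)×0.625 = 2.0703 in² (U = 1.0, A_e = A_n). φR_n = 0.75 × 70 × 2.0703 = 108.7 kips.
Governing: min(71.6, 230.1, 151.8, 117.8, 108.7) = 71.6 kips → bolt shear.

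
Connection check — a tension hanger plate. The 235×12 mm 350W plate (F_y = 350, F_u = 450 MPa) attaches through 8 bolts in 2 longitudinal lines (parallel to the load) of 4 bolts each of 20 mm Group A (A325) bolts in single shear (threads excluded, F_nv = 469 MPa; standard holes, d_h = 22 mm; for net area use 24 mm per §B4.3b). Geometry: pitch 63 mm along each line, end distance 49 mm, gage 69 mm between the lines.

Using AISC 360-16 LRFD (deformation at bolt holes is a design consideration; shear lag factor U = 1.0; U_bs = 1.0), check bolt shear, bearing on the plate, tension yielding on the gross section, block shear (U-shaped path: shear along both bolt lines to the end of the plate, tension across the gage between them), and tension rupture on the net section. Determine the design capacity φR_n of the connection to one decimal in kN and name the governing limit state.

Bolt shear: A_b = π(20)²/4 = 314.16 mm². φR_n = 0.75 × 469 × 314.16 × 8 × 1 = 884.0 kN.
Bearing (12 mm plate, F_u = 450 MPa): end bolts L_c = 49 − 22/2 = 38, R_n = min(1.2×38×12×450, 2.4×20×12×450) = 246.24 kN/bolt; interior L_c = 63 − 22 = 41, R_n = 259.2 kN/bolt. φR_n = 0.75 × (2×246.24 + 6×259.2) = 1535.8 kN.
Tension yield (gross): A_g = 235×12 = 2820 mm². φR_n = 0.90 × 350 × 2820 = 888.3 kN.
Block shear: shear path 2×[49+3×63] = 2×238 mm, A_gv = 5712, A_nv = 2×(238 − 3.5×24)×12 = 3696 mm²; tension across gage: (69 − 1×24)×12 = 540 mm². R_n = min(0.6×450×3696, 0.6×350×5712) + 1.0×450×540 = min(997.92, 1199.5) + 243 = 1240.9 kN. φR_n = 0.75 × 1240.9 = 930.7 kN.
Tension rupture (net): A_n = (235 − 2×24)×12 = 2244 mm² (U = 1.0, A_e = A_n). φR_n = 0.75 × 450 × 2244 = 757.4 kN.
Governing: min(884.0, 1535.8, 888.3, 930.7, 757.4) = 757.4 kN → net-section rupture.

757.4 kN (net-section rupture governs)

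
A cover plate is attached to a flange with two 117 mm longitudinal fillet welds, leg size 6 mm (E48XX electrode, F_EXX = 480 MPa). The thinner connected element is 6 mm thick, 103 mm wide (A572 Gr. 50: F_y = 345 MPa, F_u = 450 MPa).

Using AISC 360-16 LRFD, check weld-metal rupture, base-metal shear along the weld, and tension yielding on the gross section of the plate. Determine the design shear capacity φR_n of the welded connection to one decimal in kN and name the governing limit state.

Weld metal: throat = 0.707×6 = 4.242 mm, L = 2×117 = 234 mm. φR_n = 0.75 × 0.6 × 480 × 4.242 × 234 = 214.4 kN.
Base metal shear (6 mm plate): yield φR_n = 1.0×0.6×345×6×234 = 290.6 kN; rupture φR_n = 0.75×0.6×450×6×234 = 284.3 kN; take 284.3 kN (rupture).
Tension yield (gross): A_g = 103×6 = 618 mm². φR_n = 0.90 × 345 × 618 = 191.9 kN.
Governing: min(214.4, 284.3, 191.9) = 191.9 kN → gross-section yield.

191.9 kN (gross-section yield governs)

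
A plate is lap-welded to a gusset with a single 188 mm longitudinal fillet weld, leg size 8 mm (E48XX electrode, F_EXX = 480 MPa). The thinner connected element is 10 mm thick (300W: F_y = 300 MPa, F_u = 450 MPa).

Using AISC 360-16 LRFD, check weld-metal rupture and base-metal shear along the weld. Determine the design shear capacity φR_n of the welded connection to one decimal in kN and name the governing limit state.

229.7 kN (weld metal governs)

Weld metal: throat = 0.707×8 = 5.656 mm, L = 188 mm. φR_n = 0.75 × 0.6 × 480 × 5.656 × 188 = 229.7 kN.
Base metal shear (10 mm plate): yield φR_n = 1.0×0.6×300×10×188 = 338.4 kN; rupture φR_n = 0.75×0.6×450×10×188 = 380.7 kN; take 338.4 kN (yield).
Governing: min(229.7, 338.4) = 229.7 kN → weld metal.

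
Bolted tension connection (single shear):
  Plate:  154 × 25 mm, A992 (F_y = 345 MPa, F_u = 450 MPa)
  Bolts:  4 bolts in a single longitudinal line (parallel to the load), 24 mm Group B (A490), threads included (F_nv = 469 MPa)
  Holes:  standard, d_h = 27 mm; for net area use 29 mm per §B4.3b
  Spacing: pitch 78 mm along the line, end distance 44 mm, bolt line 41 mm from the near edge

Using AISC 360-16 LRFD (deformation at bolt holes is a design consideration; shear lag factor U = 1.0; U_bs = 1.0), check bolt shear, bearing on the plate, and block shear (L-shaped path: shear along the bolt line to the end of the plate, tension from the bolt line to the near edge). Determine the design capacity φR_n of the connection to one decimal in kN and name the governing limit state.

Bolt shear: A_b = π(24)²/4 = 452.39 mm². φR_n = 0.75 × 469 × 452.39 × 4 × 1 = 636.5 kN.
Bearing (25 mm plate, F_u = 450 MPa): end bolts L_c = 44 − 27/2 = 30.5, R_n = min(1.2×30.5×25×450, 2.4×24×25×450) = 411.75 kN/bolt; interior L_c = 78 − 27 = 51, R_n = 648 kN/bolt. φR_n = 0.75 × (1×411.75 + 3×648) = 1766.8 kN.
Block shear: shear path 1×[44+3×78] = 1×278 mm, A_gv = 6950, A_nv = 1×(278 − 3.5×29)×25 = 4412.5 mm²; tension to near edge: (41 − 0.5×29)×25 = 662.5 mm². R_n = min(0.6×450×4412.5, 0.6×345×6950) + 1.0×450×662.5 = min(1191.4, 1438.7) + 298.13 = 1489.5 kN. φR_n = 0.75 × 1489.5 = 1117.1 kN.
Governing: min(636.5, 1766.8, 1117.1) = 636.5 kN → bolt shear.

636.5 kN (bolt shear governs)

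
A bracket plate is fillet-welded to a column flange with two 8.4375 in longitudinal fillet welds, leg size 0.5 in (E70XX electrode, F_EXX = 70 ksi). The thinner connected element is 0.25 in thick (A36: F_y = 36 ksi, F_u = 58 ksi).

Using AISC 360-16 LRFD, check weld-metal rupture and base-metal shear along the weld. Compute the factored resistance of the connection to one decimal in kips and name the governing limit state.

Weld metal: throat = 0.707×0.5 = 0.3535 in, L = 2×8.4375 = 16.875 in. φR_n = 0.75 × 0.6 × 70 × 0.3535 × 16.875 = 187.9 kips.
Base metal shear (0.25 in plate): yield φR_n = 1.0×0.6×36×0.25×16.875 = 91.1 kips; rupture φR_n = 0.75×0.6×58×0.25×16.875 = 110.1 kips; take 91.1 kips (yield).
Governing: min(187.9, 91.1) = 91.1 kips → base-metal shear.

91.1 kips (base-metal shear governs)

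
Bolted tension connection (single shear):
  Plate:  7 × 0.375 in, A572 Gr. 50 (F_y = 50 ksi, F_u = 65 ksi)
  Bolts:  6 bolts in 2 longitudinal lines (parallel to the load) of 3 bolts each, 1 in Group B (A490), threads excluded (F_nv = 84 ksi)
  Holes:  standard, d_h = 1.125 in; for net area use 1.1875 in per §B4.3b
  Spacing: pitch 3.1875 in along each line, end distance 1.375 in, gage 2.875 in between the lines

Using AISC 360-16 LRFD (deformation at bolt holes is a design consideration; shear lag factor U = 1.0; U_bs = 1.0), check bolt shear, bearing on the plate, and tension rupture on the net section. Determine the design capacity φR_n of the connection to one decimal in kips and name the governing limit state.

84.6 kips (net-section rupture governs)

Bolt shear: A_b = π(1)²/4 = 0.7854 in². φR_n = 0.75 × 84 × 0.7854 × 6 × 1 = 296.9 kips.
Bearing (0.375 in plate, F_u = 65 ksi): end bolts L_c = 1.375 − 1.125/2 = 0.8125, R_n = min(1.2×0.8125×0.375×65, 2.4×1×0.375×65) = 23.766 kips/bolt; interior L_c = 3.1875 − 1.125 = 2.0625, R_n = 58.5 kips/bolt. φR_n = 0.75 × (2×23.766 + 4×58.5) = 211.1 kips.
Tension rupture (net): A_n = (7 − 2×1.1875)×0.375 = 1.7344 in² (U = 1.0, A_e = A_n). φR_n = 0.75 × 65 × 1.7344 = 84.6 kips.
Governing: min(296.9, 211.1, 84.6) = 84.6 kips → net-section rupture.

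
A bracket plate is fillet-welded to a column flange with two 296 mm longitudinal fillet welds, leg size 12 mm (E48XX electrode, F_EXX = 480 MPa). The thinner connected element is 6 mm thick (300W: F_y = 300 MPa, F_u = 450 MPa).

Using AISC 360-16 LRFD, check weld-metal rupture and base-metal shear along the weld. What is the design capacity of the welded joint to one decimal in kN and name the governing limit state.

639.4 kN (base-metal shear governs)

Weld metal: throat = 0.707×12 = 8.484 mm, L = 2×296 = 592 mm. φR_n = 0.75 × 0.6 × 480 × 8.484 × 592 = 1084.9 kN.
Base metal shear (6 mm plate): yield φR_n = 1.0×0.6×300×6×592 = 639.4 kN; rupture φR_n = 0.75×0.6×450×6×592 = 719.3 kN; take 639.4 kN (yield).
Governing: min(1084.9, 639.4) = 639.4 kN → base-metal shear.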